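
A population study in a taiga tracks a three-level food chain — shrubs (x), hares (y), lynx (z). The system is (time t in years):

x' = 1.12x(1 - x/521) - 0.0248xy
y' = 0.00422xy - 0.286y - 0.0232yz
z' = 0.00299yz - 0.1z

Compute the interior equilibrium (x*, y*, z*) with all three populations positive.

x* ≈ 135, y* ≈ 33.4, z* ≈ 12.3

From dz/dt = 0: 0.00299y* = 0.1, so y* = 33.4.
From dx/dt = 0: 1.12(1 - x*/521) = 0.0248·33.4, giving x* = 521·(1 - 0.741) = 135.
From dy/dt = 0: 0.00422·135 - 0.286 = 0.0232z*, so z* = 0.284/0.0232 = 12.3.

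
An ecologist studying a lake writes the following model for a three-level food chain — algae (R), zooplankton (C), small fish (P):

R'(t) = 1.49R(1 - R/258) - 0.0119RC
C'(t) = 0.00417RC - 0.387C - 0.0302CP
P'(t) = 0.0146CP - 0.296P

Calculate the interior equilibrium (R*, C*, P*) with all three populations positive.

R* ≈ 216, C* ≈ 20.3, P* ≈ 17

From dP/dt = 0: 0.0146C* = 0.296, so C* = 20.3.
From dR/dt = 0: 1.49(1 - R*/258) = 0.0119·20.3, giving R* = 258·(1 - 0.162) = 216.
From dC/dt = 0: 0.00417·216 - 0.387 = 0.0302P*, so P* = 0.515/0.0302 = 17.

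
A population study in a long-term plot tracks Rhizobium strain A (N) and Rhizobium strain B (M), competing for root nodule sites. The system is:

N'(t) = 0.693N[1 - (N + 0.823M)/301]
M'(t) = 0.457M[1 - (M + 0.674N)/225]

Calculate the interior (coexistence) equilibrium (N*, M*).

N* ≈ 260, M* ≈ 49.7

Setting both brackets to zero gives the nullclines N + 0.823M = 301 and 0.674N + M = 225.
Substituting M = 225 - 0.674N into the first: N(1 - 0.823·0.674) = 301 - 0.823·225.
So N* = 116/0.445 = 260, and then M* = 225 - 0.674·260 = 49.7.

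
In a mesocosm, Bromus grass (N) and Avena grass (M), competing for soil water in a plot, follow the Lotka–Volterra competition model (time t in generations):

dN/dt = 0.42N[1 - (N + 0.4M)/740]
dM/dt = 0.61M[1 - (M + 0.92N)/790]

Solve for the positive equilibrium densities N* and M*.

Setting both brackets to zero gives the nullclines N + 0.4M = 740 and 0.92N + M = 790.
Substituting M = 790 - 0.92N into the first: N(1 - 0.4·0.92) = 740 - 0.4·790.
So N* = 424/0.632 = 671, and then M* = 790 - 0.92·671 = 173.

N* ≈ 671, M* ≈ 173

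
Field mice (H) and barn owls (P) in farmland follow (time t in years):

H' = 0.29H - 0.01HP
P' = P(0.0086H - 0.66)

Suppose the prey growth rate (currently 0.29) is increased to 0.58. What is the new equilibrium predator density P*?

P* ≈ 58

At the interior fixed point, setting dH/dt = 0 with H > 0 fixes P* = (prey growth rate)/(HP coefficient) — independent of the other coefficients.
With the change, P* = 0.58/0.01 = 58; it rises from 29.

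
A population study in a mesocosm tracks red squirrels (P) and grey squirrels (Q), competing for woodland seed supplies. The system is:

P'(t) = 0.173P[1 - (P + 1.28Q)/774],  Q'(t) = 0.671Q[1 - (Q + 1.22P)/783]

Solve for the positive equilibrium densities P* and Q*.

Setting both brackets to zero gives the nullclines P + 1.28Q = 774 and 1.22P + Q = 783.
Substituting Q = 783 - 1.22P into the first: P(1 - 1.28·1.22) = 774 - 1.28·783.
So P* = -228/-0.562 = 406, and then Q* = 783 - 1.22·406 = 287.

P* ≈ 406, Q* ≈ 287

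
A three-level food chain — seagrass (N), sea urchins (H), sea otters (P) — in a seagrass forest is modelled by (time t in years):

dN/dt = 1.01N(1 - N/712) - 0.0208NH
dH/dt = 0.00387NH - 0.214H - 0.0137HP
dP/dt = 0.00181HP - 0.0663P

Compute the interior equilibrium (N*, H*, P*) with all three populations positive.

N* ≈ 175, H* ≈ 36.6, P* ≈ 33.8

From dP/dt = 0: 0.00181H* = 0.0663, so H* = 36.6.
From dN/dt = 0: 1.01(1 - N*/712) = 0.0208·36.6, giving N* = 712·(1 - 0.754) = 175.
From dH/dt = 0: 0.00387·175 - 0.214 = 0.0137P*, so P* = 0.463/0.0137 = 33.8.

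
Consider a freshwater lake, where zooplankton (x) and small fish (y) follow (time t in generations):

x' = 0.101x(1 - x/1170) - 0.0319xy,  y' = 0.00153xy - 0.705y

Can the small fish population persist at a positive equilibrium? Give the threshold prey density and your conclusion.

The predator equation gives dy/dt > 0 only when x > 0.705/0.00153 = 461.
Without the predator, x → K = 1170. Since 1170 > 461, the predator can invade and persist.

Threshold x = 461; K > 461, so yes, the predator persists.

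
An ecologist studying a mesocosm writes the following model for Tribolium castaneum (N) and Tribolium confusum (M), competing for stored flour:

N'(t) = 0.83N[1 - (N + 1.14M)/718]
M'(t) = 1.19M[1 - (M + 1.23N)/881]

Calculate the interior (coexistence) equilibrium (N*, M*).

Setting both brackets to zero gives the nullclines N + 1.14M = 718 and 1.23N + M = 881.
Substituting M = 881 - 1.23N into the first: N(1 - 1.14·1.23) = 718 - 1.14·881.
So N* = -286/-0.402 = 712, and then M* = 881 - 1.23·712 = 5.32.

N* ≈ 712, M* ≈ 5.32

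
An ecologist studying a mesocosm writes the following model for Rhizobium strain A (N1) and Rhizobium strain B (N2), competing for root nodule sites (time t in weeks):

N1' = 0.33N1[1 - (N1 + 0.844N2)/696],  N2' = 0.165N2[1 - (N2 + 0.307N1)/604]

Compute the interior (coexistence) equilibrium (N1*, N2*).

N1* ≈ 251, N2* ≈ 527

Setting both brackets to zero gives the nullclines N1 + 0.844N2 = 696 and 0.307N1 + N2 = 604.
Substituting N2 = 604 - 0.307N1 into the first: N1(1 - 0.844·0.307) = 696 - 0.844·604.
So N1* = 186/0.741 = 251, and then N2* = 604 - 0.307·251 = 527.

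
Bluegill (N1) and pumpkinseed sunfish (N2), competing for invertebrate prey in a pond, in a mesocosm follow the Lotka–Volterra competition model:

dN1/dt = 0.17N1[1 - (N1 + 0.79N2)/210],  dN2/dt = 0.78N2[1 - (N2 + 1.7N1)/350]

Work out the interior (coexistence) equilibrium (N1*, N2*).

Setting both brackets to zero gives the nullclines N1 + 0.79N2 = 210 and 1.7N1 + N2 = 350.
Substituting N2 = 350 - 1.7N1 into the first: N1(1 - 0.79·1.7) = 210 - 0.79·350.
So N1* = -66.5/-0.343 = 194, and then N2* = 350 - 1.7·194 = 20.4.

N1* ≈ 194, N2* ≈ 20.4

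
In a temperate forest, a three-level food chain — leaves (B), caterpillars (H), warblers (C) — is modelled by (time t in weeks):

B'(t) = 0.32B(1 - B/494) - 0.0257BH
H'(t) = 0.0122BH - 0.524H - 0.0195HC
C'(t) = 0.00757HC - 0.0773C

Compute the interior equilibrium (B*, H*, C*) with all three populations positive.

B* ≈ 88.9, H* ≈ 10.2, C* ≈ 28.7

From dC/dt = 0: 0.00757H* = 0.0773, so H* = 10.2.
From dB/dt = 0: 0.32(1 - B*/494) = 0.0257·10.2, giving B* = 494·(1 - 0.82) = 88.9.
From dH/dt = 0: 0.0122·88.9 - 0.524 = 0.0195C*, so C* = 0.56/0.0195 = 28.7.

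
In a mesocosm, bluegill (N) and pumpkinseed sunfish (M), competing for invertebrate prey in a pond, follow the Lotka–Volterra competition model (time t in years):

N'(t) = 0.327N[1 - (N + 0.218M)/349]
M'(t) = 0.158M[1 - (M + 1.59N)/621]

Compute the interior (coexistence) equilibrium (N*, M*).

N* ≈ 327, M* ≈ 101

Setting both brackets to zero gives the nullclines N + 0.218M = 349 and 1.59N + M = 621.
Substituting M = 621 - 1.59N into the first: N(1 - 0.218·1.59) = 349 - 0.218·621.
So N* = 214/0.653 = 327, and then M* = 621 - 1.59·327 = 101.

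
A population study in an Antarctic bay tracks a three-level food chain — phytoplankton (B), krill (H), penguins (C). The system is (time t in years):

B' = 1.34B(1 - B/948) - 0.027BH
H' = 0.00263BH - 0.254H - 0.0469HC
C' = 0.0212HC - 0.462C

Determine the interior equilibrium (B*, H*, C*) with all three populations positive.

B* ≈ 532, H* ≈ 21.8, C* ≈ 24.4

From dC/dt = 0: 0.0212H* = 0.462, so H* = 21.8.
From dB/dt = 0: 1.34(1 - B*/948) = 0.027·21.8, giving B* = 948·(1 - 0.439) = 532.
From dH/dt = 0: 0.00263·532 - 0.254 = 0.0469C*, so C* = 1.14/0.0469 = 24.4.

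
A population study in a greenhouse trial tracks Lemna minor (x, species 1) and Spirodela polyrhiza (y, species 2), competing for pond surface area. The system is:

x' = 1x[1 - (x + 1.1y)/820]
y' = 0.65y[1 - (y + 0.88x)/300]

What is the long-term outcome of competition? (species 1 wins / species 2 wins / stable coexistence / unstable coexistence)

species 1 excludes species 2

Compare the nullcline intercepts: K1/α12 = 820/1.1 = 745 > K2 = 300; K2/α21 = 300/0.88 = 341 < K1 = 820.
Since the inequalities point opposite ways, species 1 can invade but species 2 cannot.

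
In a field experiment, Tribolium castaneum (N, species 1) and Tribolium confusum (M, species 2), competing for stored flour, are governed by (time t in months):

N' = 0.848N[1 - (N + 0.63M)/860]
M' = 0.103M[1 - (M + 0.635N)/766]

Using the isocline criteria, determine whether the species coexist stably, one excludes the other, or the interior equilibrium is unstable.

stable coexistence

Compare the nullcline intercepts: K1/α12 = 860/0.63 = 1370 > K2 = 766; K2/α21 = 766/0.635 = 1210 > K1 = 860.
Since both inequalities hold, each species can invade when rare, so the interior equilibrium is stable.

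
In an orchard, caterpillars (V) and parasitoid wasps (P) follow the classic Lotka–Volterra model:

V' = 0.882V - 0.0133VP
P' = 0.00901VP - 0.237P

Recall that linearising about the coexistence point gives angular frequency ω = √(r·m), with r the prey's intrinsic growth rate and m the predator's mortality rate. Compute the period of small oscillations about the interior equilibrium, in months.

T ≈ 13.7 months

Here r = 0.882 and m = 0.237, so r·m = 0.209.
ω = √0.209 = 0.457 per month, hence T = 2π/ω ≈ 13.7 months.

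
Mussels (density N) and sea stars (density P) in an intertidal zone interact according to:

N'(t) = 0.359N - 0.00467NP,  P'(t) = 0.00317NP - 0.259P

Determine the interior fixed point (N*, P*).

N* ≈ 81.7, P* ≈ 76.9

Set dP/dt = 0 with P > 0: 0.00317N - 0.259 = 0, so N* = 0.259/0.00317 = 81.7.
Set dN/dt = 0 with N > 0: 0.359 - 0.00467P = 0, so P* = 0.359/0.00467 = 76.9.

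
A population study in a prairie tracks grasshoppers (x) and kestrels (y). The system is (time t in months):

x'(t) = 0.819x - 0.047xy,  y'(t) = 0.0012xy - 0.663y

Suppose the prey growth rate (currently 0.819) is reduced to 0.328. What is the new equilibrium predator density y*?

At the interior fixed point, setting dx/dt = 0 with x > 0 fixes y* = (prey growth rate)/(xy coefficient) — independent of the other coefficients.
With the change, y* = 0.328/0.047 = 6.98; it falls from 17.4.

y* ≈ 6.98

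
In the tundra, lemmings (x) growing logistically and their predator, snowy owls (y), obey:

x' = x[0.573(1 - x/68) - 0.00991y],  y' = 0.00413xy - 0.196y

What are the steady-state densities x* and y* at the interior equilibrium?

x* ≈ 47.5, y* ≈ 17.5

From dy/dt = 0 with y > 0: 0.00413x* = 0.196, so x* = 47.5.
Substitute into dx/dt = 0: 0.573(1 - 47.5/68) = 0.00991y*.
The bracket is 0.302, giving y* = 0.173/0.00991 = 17.5.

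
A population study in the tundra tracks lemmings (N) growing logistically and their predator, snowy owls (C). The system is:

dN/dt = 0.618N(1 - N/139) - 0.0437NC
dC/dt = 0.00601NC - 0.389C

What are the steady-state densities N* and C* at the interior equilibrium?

N* ≈ 64.7, C* ≈ 7.56

From dC/dt = 0 with C > 0: 0.00601N* = 0.389, so N* = 64.7.
Substitute into dN/dt = 0: 0.618(1 - 64.7/139) = 0.0437C*.
The bracket is 0.534, giving C* = 0.33/0.0437 = 7.56.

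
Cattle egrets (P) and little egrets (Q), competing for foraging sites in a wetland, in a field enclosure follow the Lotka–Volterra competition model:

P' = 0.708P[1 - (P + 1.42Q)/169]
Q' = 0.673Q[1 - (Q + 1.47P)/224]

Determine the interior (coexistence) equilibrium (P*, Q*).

Setting both brackets to zero gives the nullclines P + 1.42Q = 169 and 1.47P + Q = 224.
Substituting Q = 224 - 1.47P into the first: P(1 - 1.42·1.47) = 169 - 1.42·224.
So P* = -149/-1.09 = 137, and then Q* = 224 - 1.47·137 = 22.5.

P* ≈ 137, Q* ≈ 22.5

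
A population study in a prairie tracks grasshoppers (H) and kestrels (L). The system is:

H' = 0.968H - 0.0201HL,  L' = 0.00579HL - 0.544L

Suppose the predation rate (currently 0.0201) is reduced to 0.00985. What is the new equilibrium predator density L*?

At the interior fixed point, setting dH/dt = 0 with H > 0 fixes L* = (prey growth rate)/(HL coefficient) — independent of the other coefficients.
With the change, L* = 0.968/0.00985 = 98.3; it rises from 48.2.

L* ≈ 98.3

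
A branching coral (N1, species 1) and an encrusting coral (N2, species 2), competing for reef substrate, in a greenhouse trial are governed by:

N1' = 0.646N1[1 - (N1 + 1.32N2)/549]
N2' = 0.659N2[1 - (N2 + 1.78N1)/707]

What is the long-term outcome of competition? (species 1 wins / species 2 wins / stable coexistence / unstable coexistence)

unstable coexistence (outcome depends on initial conditions)

Compare the nullcline intercepts: K1/α12 = 549/1.32 = 416 < K2 = 707; K2/α21 = 707/1.78 = 397 < K1 = 549.
Since both are reversed, neither can invade when rare; the interior point is a saddle.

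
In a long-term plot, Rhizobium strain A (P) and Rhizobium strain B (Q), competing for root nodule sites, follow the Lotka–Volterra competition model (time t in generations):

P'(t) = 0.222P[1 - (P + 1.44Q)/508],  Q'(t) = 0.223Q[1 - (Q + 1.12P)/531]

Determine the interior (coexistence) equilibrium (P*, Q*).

P* ≈ 419, Q* ≈ 61.9

Setting both brackets to zero gives the nullclines P + 1.44Q = 508 and 1.12P + Q = 531.
Substituting Q = 531 - 1.12P into the first: P(1 - 1.44·1.12) = 508 - 1.44·531.
So P* = -257/-0.613 = 419, and then Q* = 531 - 1.12·419 = 61.9.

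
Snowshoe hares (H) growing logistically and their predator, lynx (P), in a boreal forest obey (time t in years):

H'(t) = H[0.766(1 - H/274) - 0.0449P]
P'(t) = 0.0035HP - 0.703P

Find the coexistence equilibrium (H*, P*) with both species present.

H* ≈ 201, P* ≈ 4.55

From dP/dt = 0 with P > 0: 0.0035H* = 0.703, so H* = 201.
Substitute into dH/dt = 0: 0.766(1 - 201/274) = 0.0449P*.
The bracket is 0.267, giving P* = 0.204/0.0449 = 4.55.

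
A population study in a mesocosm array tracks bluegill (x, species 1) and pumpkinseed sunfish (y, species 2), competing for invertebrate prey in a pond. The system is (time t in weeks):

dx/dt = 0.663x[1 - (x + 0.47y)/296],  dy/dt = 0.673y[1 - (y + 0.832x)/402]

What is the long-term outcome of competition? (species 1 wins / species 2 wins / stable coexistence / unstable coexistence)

stable coexistence

Compare the nullcline intercepts: K1/α12 = 296/0.47 = 630 > K2 = 402; K2/α21 = 402/0.832 = 483 > K1 = 296.
Since both inequalities hold, each species can invade when rare, so the interior equilibrium is stable.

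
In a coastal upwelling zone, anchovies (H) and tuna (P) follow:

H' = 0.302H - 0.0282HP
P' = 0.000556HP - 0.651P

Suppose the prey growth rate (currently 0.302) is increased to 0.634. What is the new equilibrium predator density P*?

At the interior fixed point, setting dH/dt = 0 with H > 0 fixes P* = (prey growth rate)/(HP coefficient) — independent of the other coefficients.
With the change, P* = 0.634/0.0282 = 22.5; it rises from 10.7.

P* ≈ 22.5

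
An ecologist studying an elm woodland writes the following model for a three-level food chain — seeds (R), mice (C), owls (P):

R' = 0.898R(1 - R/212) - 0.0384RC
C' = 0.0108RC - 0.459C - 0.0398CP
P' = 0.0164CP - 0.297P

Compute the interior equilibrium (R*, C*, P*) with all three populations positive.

R* ≈ 47.8, C* ≈ 18.1, P* ≈ 1.45

From dP/dt = 0: 0.0164C* = 0.297, so C* = 18.1.
From dR/dt = 0: 0.898(1 - R*/212) = 0.0384·18.1, giving R* = 212·(1 - 0.774) = 47.8.
From dC/dt = 0: 0.0108·47.8 - 0.459 = 0.0398P*, so P* = 0.0575/0.0398 = 1.45.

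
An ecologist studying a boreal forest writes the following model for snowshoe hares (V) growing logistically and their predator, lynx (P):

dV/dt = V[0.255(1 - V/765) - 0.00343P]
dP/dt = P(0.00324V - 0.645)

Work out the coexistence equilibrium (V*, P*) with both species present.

V* ≈ 199, P* ≈ 55

From dP/dt = 0 with P > 0: 0.00324V* = 0.645, so V* = 199.
Substitute into dV/dt = 0: 0.255(1 - 199/765) = 0.00343P*.
The bracket is 0.74, giving P* = 0.189/0.00343 = 55.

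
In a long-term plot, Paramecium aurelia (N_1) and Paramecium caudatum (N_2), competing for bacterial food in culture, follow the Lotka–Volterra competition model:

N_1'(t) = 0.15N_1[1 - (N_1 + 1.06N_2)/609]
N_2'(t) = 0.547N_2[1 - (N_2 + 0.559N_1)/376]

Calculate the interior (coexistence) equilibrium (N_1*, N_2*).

N_1* ≈ 516, N_2* ≈ 87.3

Setting both brackets to zero gives the nullclines N_1 + 1.06N_2 = 609 and 0.559N_1 + N_2 = 376.
Substituting N_2 = 376 - 0.559N_1 into the first: N_1(1 - 1.06·0.559) = 609 - 1.06·376.
So N_1* = 210/0.407 = 516, and then N_2* = 376 - 0.559·516 = 87.3.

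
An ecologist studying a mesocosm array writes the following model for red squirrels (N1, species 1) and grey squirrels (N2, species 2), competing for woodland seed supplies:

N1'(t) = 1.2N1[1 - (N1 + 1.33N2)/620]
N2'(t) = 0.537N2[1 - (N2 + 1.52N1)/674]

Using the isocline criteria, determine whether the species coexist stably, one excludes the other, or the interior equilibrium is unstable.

unstable coexistence (outcome depends on initial conditions)

Compare the nullcline intercepts: K1/α12 = 620/1.33 = 466 < K2 = 674; K2/α21 = 674/1.52 = 443 < K1 = 620.
Since both are reversed, neither can invade when rare; the interior point is a saddle.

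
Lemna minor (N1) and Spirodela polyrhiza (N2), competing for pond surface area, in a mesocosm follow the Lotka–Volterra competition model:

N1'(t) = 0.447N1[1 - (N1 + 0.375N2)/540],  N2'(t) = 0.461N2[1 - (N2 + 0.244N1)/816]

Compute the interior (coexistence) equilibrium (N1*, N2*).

Setting both brackets to zero gives the nullclines N1 + 0.375N2 = 540 and 0.244N1 + N2 = 816.
Substituting N2 = 816 - 0.244N1 into the first: N1(1 - 0.375·0.244) = 540 - 0.375·816.
So N1* = 234/0.908 = 258, and then N2* = 816 - 0.244·258 = 753.

N1* ≈ 258, N2* ≈ 753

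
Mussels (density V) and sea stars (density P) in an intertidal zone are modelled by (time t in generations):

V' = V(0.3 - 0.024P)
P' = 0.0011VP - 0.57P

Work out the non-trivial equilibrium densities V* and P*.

Set dP/dt = 0 with P > 0: 0.0011V - 0.57 = 0, so V* = 0.57/0.0011 = 518.
Set dV/dt = 0 with V > 0: 0.3 - 0.024P = 0, so P* = 0.3/0.024 = 12.5.

V* ≈ 518, P* ≈ 12.5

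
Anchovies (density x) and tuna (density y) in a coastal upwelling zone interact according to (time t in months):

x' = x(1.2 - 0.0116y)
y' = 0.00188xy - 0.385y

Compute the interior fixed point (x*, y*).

Set dy/dt = 0 with y > 0: 0.00188x - 0.385 = 0, so x* = 0.385/0.00188 = 205.
Set dx/dt = 0 with x > 0: 1.2 - 0.0116y = 0, so y* = 1.2/0.0116 = 103.

x* ≈ 205, y* ≈ 103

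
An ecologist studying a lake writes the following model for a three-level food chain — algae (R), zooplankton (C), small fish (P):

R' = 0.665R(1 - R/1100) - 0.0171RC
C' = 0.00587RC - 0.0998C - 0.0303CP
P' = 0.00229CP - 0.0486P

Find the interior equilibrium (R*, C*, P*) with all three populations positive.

R* ≈ 500, C* ≈ 21.2, P* ≈ 93.5

From dP/dt = 0: 0.00229C* = 0.0486, so C* = 21.2.
From dR/dt = 0: 0.665(1 - R*/1100) = 0.0171·21.2, giving R* = 1100·(1 - 0.546) = 500.
From dC/dt = 0: 0.00587·500 - 0.0998 = 0.0303P*, so P* = 2.83/0.0303 = 93.5.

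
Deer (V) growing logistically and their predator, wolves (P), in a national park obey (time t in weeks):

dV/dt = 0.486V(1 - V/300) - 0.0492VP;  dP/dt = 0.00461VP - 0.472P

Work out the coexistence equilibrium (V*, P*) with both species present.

V* ≈ 102, P* ≈ 6.51

From dP/dt = 0 with P > 0: 0.00461V* = 0.472, so V* = 102.
Substitute into dV/dt = 0: 0.486(1 - 102/300) = 0.0492P*.
The bracket is 0.659, giving P* = 0.32/0.0492 = 6.51.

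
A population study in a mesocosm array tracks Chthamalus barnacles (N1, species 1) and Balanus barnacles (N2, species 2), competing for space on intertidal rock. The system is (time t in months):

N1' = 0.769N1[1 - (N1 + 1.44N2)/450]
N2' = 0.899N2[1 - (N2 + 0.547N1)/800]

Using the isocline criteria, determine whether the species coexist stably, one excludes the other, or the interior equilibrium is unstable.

species 2 excludes species 1

Compare the nullcline intercepts: K1/α12 = 450/1.44 = 312 < K2 = 800; K2/α21 = 800/0.547 = 1460 > K1 = 450.
Since the inequalities point opposite ways, species 2 can invade but species 1 cannot.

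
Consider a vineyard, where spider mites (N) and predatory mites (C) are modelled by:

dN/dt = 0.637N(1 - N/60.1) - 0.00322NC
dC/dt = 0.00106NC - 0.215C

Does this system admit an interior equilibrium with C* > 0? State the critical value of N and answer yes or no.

The predator equation gives dC/dt > 0 only when N > 0.215/0.00106 = 203.
Without the predator, N → K = 60.1. Since 60.1 < 203, the predator cannot invade.

Threshold N = 203; K < 203, so no, the predator goes extinct.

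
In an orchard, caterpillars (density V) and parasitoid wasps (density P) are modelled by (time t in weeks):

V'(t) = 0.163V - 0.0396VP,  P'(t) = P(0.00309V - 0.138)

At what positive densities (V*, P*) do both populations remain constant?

Set dP/dt = 0 with P > 0: 0.00309V - 0.138 = 0, so V* = 0.138/0.00309 = 44.7.
Set dV/dt = 0 with V > 0: 0.163 - 0.0396P = 0, so P* = 0.163/0.0396 = 4.12.

V* ≈ 44.7, P* ≈ 4.12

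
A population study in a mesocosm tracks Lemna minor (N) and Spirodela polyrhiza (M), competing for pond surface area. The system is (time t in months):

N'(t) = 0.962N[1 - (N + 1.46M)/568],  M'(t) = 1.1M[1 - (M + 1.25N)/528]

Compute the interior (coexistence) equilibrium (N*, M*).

Setting both brackets to zero gives the nullclines N + 1.46M = 568 and 1.25N + M = 528.
Substituting M = 528 - 1.25N into the first: N(1 - 1.46·1.25) = 568 - 1.46·528.
So N* = -203/-0.825 = 246, and then M* = 528 - 1.25·246 = 221.

N* ≈ 246, M* ≈ 221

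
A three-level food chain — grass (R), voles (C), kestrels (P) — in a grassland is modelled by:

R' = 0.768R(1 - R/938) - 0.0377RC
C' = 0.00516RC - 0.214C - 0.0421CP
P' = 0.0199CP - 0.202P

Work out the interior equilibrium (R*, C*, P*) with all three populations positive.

R* ≈ 471, C* ≈ 10.2, P* ≈ 52.6

From dP/dt = 0: 0.0199C* = 0.202, so C* = 10.2.
From dR/dt = 0: 0.768(1 - R*/938) = 0.0377·10.2, giving R* = 938·(1 - 0.498) = 471.
From dC/dt = 0: 0.00516·471 - 0.214 = 0.0421P*, so P* = 2.21/0.0421 = 52.6.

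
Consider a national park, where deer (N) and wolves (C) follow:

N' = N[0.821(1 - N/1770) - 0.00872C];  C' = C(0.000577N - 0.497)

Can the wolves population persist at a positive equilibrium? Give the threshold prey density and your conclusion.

Threshold N = 861; K > 861, so yes, the predator persists.

The predator equation gives dC/dt > 0 only when N > 0.497/0.000577 = 861.
Without the predator, N → K = 1770. Since 1770 > 861, the predator can invade and persist.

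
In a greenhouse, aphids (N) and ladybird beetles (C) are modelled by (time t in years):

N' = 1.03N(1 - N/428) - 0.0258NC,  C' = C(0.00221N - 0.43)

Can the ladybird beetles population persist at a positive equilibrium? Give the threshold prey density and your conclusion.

Threshold N = 195; K > 195, so yes, the predator persists.

The predator equation gives dC/dt > 0 only when N > 0.43/0.00221 = 195.
Without the predator, N → K = 428. Since 428 > 195, the predator can invade and persist.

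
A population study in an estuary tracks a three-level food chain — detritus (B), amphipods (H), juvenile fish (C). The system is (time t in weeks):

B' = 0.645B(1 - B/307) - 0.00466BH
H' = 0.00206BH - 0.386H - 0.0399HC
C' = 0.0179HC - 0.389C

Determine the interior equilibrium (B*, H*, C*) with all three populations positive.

From dC/dt = 0: 0.0179H* = 0.389, so H* = 21.7.
From dB/dt = 0: 0.645(1 - B*/307) = 0.00466·21.7, giving B* = 307·(1 - 0.157) = 259.
From dH/dt = 0: 0.00206·259 - 0.386 = 0.0399C*, so C* = 0.147/0.0399 = 3.69.

B* ≈ 259, H* ≈ 21.7, C* ≈ 3.69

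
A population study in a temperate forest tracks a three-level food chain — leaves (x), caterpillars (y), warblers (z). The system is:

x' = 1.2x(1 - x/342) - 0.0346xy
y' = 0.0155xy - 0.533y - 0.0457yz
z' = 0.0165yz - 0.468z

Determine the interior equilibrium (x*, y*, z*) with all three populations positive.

From dz/dt = 0: 0.0165y* = 0.468, so y* = 28.4.
From dx/dt = 0: 1.2(1 - x*/342) = 0.0346·28.4, giving x* = 342·(1 - 0.818) = 62.3.
From dy/dt = 0: 0.0155·62.3 - 0.533 = 0.0457z*, so z* = 0.433/0.0457 = 9.47.

x* ≈ 62.3, y* ≈ 28.4, z* ≈ 9.47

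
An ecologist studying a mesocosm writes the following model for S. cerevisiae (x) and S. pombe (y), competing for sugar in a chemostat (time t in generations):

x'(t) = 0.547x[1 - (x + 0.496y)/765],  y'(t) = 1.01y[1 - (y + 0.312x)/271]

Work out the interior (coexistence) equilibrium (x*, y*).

x* ≈ 746, y* ≈ 38.2

Setting both brackets to zero gives the nullclines x + 0.496y = 765 and 0.312x + y = 271.
Substituting y = 271 - 0.312x into the first: x(1 - 0.496·0.312) = 765 - 0.496·271.
So x* = 631/0.845 = 746, and then y* = 271 - 0.312·746 = 38.2.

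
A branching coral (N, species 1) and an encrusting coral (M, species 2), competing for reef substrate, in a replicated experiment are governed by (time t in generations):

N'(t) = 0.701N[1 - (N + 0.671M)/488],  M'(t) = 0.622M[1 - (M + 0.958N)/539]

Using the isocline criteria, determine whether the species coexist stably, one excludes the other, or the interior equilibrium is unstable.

Compare the nullcline intercepts: K1/α12 = 488/0.671 = 727 > K2 = 539; K2/α21 = 539/0.958 = 563 > K1 = 488.
Since both inequalities hold, each species can invade when rare, so the interior equilibrium is stable.

stable coexistence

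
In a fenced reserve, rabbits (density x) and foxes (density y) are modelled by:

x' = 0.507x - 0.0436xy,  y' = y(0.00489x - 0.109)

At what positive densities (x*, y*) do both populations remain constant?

Set dy/dt = 0 with y > 0: 0.00489x - 0.109 = 0, so x* = 0.109/0.00489 = 22.3.
Set dx/dt = 0 with x > 0: 0.507 - 0.0436y = 0, so y* = 0.507/0.0436 = 11.6.

x* ≈ 22.3, y* ≈ 11.6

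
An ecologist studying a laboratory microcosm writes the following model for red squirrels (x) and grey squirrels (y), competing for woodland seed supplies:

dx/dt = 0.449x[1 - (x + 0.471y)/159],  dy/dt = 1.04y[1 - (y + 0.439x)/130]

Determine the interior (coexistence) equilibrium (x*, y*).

Setting both brackets to zero gives the nullclines x + 0.471y = 159 and 0.439x + y = 130.
Substituting y = 130 - 0.439x into the first: x(1 - 0.471·0.439) = 159 - 0.471·130.
So x* = 97.8/0.793 = 123, and then y* = 130 - 0.439·123 = 75.9.

x* ≈ 123, y* ≈ 75.9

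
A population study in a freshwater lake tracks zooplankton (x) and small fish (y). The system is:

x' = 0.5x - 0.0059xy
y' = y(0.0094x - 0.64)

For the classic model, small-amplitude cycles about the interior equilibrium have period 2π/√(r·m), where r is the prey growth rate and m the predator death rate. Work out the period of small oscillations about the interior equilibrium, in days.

T ≈ 11.1 days

Here r = 0.5 and m = 0.64, so r·m = 0.32.
ω = √0.32 = 0.566 per day, hence T = 2π/ω ≈ 11.1 days.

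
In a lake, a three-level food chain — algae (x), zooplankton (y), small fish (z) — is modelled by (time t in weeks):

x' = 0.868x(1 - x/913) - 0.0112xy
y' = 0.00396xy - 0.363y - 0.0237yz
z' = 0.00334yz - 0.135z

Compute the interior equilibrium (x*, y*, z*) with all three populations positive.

From dz/dt = 0: 0.00334y* = 0.135, so y* = 40.4.
From dx/dt = 0: 0.868(1 - x*/913) = 0.0112·40.4, giving x* = 913·(1 - 0.522) = 437.
From dy/dt = 0: 0.00396·437 - 0.363 = 0.0237z*, so z* = 1.37/0.0237 = 57.7.

x* ≈ 437, y* ≈ 40.4, z* ≈ 57.7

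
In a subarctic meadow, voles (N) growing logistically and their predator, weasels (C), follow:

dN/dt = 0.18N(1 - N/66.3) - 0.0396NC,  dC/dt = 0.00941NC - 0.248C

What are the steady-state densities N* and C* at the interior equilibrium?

From dC/dt = 0 with C > 0: 0.00941N* = 0.248, so N* = 26.4.
Substitute into dN/dt = 0: 0.18(1 - 26.4/66.3) = 0.0396C*.
The bracket is 0.602, giving C* = 0.108/0.0396 = 2.74.

N* ≈ 26.4, C* ≈ 2.74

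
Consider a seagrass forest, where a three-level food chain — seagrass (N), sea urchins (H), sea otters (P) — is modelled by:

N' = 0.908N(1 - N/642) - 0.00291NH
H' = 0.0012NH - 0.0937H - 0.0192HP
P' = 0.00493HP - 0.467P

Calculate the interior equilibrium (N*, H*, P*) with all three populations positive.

From dP/dt = 0: 0.00493H* = 0.467, so H* = 94.7.
From dN/dt = 0: 0.908(1 - N*/642) = 0.00291·94.7, giving N* = 642·(1 - 0.304) = 447.
From dH/dt = 0: 0.0012·447 - 0.0937 = 0.0192P*, so P* = 0.443/0.0192 = 23.1.

N* ≈ 447, H* ≈ 94.7, P* ≈ 23.1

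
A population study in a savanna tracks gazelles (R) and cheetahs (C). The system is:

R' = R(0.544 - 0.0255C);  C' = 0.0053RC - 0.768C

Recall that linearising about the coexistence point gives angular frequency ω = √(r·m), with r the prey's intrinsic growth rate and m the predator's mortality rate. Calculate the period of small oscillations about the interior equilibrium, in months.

Here r = 0.544 and m = 0.768, so r·m = 0.418.
ω = √0.418 = 0.646 per month, hence T = 2π/ω ≈ 9.72 months.

T ≈ 9.72 months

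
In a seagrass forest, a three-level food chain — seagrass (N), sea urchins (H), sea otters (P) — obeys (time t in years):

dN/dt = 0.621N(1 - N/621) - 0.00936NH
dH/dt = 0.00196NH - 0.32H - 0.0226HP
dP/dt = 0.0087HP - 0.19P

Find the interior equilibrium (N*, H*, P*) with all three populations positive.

N* ≈ 417, H* ≈ 21.8, P* ≈ 22

From dP/dt = 0: 0.0087H* = 0.19, so H* = 21.8.
From dN/dt = 0: 0.621(1 - N*/621) = 0.00936·21.8, giving N* = 621·(1 - 0.329) = 417.
From dH/dt = 0: 0.00196·417 - 0.32 = 0.0226P*, so P* = 0.497/0.0226 = 22.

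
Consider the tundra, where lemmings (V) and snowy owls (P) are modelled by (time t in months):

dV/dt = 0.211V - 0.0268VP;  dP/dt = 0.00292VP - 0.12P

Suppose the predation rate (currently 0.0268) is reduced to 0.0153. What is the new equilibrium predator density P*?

P* ≈ 13.8

At the interior fixed point, setting dV/dt = 0 with V > 0 fixes P* = (prey growth rate)/(VP coefficient) — independent of the other coefficients.
With the change, P* = 0.211/0.0153 = 13.8; it rises from 7.87.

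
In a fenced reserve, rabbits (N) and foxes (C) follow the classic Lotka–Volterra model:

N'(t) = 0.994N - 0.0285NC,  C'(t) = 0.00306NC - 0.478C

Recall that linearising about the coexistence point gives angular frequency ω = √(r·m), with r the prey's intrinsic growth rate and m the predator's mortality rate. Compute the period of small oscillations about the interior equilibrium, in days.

T ≈ 9.12 days

Here r = 0.994 and m = 0.478, so r·m = 0.475.
ω = √0.475 = 0.689 per day, hence T = 2π/ω ≈ 9.12 days.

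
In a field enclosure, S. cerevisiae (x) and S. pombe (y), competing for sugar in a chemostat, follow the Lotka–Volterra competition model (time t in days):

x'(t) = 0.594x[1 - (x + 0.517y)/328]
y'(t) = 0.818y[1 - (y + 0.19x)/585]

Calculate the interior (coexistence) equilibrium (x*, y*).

Setting both brackets to zero gives the nullclines x + 0.517y = 328 and 0.19x + y = 585.
Substituting y = 585 - 0.19x into the first: x(1 - 0.517·0.19) = 328 - 0.517·585.
So x* = 25.6/0.902 = 28.3, and then y* = 585 - 0.19·28.3 = 580.

x* ≈ 28.3, y* ≈ 580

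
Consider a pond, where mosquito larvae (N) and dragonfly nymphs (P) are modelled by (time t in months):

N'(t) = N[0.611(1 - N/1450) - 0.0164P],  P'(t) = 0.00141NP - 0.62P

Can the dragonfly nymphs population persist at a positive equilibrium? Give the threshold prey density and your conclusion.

The predator equation gives dP/dt > 0 only when N > 0.62/0.00141 = 440.
Without the predator, N → K = 1450. Since 1450 > 440, the predator can invade and persist.

Threshold N = 440; K > 440, so yes, the predator persists.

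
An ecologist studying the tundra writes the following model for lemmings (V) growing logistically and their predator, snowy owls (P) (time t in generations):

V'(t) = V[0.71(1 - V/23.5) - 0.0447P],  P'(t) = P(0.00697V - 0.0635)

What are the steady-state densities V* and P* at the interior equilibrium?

V* ≈ 9.11, P* ≈ 9.73

From dP/dt = 0 with P > 0: 0.00697V* = 0.0635, so V* = 9.11.
Substitute into dV/dt = 0: 0.71(1 - 9.11/23.5) = 0.0447P*.
The bracket is 0.612, giving P* = 0.435/0.0447 = 9.73.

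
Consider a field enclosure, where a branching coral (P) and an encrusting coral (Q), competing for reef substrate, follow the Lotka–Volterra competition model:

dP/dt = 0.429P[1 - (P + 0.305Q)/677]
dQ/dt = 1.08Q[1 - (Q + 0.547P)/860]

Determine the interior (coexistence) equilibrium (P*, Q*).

Setting both brackets to zero gives the nullclines P + 0.305Q = 677 and 0.547P + Q = 860.
Substituting Q = 860 - 0.547P into the first: P(1 - 0.305·0.547) = 677 - 0.305·860.
So P* = 415/0.833 = 498, and then Q* = 860 - 0.547·498 = 588.

P* ≈ 498, Q* ≈ 588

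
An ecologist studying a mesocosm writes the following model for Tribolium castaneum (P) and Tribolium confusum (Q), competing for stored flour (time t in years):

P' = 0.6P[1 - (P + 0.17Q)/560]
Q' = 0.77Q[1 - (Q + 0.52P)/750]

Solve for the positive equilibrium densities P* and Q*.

Setting both brackets to zero gives the nullclines P + 0.17Q = 560 and 0.52P + Q = 750.
Substituting Q = 750 - 0.52P into the first: P(1 - 0.17·0.52) = 560 - 0.17·750.
So P* = 432/0.912 = 474, and then Q* = 750 - 0.52·474 = 503.

P* ≈ 474, Q* ≈ 503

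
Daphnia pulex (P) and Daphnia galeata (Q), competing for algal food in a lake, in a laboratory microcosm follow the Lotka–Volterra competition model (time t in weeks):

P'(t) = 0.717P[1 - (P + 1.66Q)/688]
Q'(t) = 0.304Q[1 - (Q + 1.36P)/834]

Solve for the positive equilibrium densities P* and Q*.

Setting both brackets to zero gives the nullclines P + 1.66Q = 688 and 1.36P + Q = 834.
Substituting Q = 834 - 1.36P into the first: P(1 - 1.66·1.36) = 688 - 1.66·834.
So P* = -696/-1.26 = 554, and then Q* = 834 - 1.36·554 = 80.9.

P* ≈ 554, Q* ≈ 80.9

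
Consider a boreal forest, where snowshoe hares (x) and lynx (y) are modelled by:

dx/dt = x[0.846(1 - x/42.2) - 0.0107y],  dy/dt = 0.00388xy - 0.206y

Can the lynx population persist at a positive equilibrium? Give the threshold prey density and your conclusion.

Threshold x = 53.1; K < 53.1, so no, the predator goes extinct.

The predator equation gives dy/dt > 0 only when x > 0.206/0.00388 = 53.1.
Without the predator, x → K = 42.2. Since 42.2 < 53.1, the predator cannot invade.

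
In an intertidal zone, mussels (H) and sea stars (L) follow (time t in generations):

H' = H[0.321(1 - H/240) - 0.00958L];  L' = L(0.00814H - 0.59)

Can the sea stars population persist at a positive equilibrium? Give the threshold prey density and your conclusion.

Threshold H = 72.5; K > 72.5, so yes, the predator persists.

The predator equation gives dL/dt > 0 only when H > 0.59/0.00814 = 72.5.
Without the predator, H → K = 240. Since 240 > 72.5, the predator can invade and persist.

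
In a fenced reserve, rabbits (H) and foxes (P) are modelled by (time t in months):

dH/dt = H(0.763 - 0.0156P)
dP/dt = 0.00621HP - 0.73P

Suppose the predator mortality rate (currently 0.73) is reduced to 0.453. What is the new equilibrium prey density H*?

H* ≈ 72.9

At the interior fixed point, setting dP/dt = 0 with P > 0 fixes H* = (predator death rate)/(HP coefficient) — independent of the other coefficients.
With the change, H* = 0.453/0.00621 = 72.9; it falls from 118.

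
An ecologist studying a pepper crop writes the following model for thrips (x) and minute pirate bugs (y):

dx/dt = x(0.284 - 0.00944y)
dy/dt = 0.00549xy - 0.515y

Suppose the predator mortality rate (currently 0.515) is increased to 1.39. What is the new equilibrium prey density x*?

x* ≈ 253

At the interior fixed point, setting dy/dt = 0 with y > 0 fixes x* = (predator death rate)/(xy coefficient) — independent of the other coefficients.
With the change, x* = 1.39/0.00549 = 253; it rises from 93.8.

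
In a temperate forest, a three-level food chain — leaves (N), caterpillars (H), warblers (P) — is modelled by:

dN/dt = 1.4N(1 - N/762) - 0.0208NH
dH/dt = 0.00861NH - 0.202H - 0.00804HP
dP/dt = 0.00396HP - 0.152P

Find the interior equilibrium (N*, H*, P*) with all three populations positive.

N* ≈ 327, H* ≈ 38.4, P* ≈ 326

From dP/dt = 0: 0.00396H* = 0.152, so H* = 38.4.
From dN/dt = 0: 1.4(1 - N*/762) = 0.0208·38.4, giving N* = 762·(1 - 0.57) = 327.
From dH/dt = 0: 0.00861·327 - 0.202 = 0.00804P*, so P* = 2.62/0.00804 = 326.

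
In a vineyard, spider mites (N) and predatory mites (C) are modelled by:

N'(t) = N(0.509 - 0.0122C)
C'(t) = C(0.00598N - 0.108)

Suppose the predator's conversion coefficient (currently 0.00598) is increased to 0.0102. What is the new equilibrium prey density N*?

At the interior fixed point, setting dC/dt = 0 with C > 0 fixes N* = (predator death rate)/(NC coefficient) — independent of the other coefficients.
With the change, N* = 0.108/0.0102 = 10.6; it falls from 18.1.

N* ≈ 10.6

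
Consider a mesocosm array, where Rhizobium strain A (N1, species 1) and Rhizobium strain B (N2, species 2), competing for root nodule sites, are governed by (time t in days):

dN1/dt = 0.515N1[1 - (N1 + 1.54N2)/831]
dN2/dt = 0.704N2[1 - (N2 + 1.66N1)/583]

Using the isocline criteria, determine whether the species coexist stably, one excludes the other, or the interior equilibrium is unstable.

Compare the nullcline intercepts: K1/α12 = 831/1.54 = 540 < K2 = 583; K2/α21 = 583/1.66 = 351 < K1 = 831.
Since both are reversed, neither can invade when rare; the interior point is a saddle.

unstable coexistence (outcome depends on initial conditions)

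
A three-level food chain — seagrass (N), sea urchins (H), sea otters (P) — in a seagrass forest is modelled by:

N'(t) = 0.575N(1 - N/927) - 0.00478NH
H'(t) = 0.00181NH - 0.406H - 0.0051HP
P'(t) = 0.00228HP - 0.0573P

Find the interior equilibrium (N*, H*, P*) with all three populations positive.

From dP/dt = 0: 0.00228H* = 0.0573, so H* = 25.1.
From dN/dt = 0: 0.575(1 - N*/927) = 0.00478·25.1, giving N* = 927·(1 - 0.209) = 733.
From dH/dt = 0: 0.00181·733 - 0.406 = 0.0051P*, so P* = 0.921/0.0051 = 181.

N* ≈ 733, H* ≈ 25.1, P* ≈ 181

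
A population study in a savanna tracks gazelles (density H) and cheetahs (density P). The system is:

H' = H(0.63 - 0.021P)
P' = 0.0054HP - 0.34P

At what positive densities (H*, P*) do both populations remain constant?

Set dP/dt = 0 with P > 0: 0.0054H - 0.34 = 0, so H* = 0.34/0.0054 = 63.
Set dH/dt = 0 with H > 0: 0.63 - 0.021P = 0, so P* = 0.63/0.021 = 30.

H* ≈ 63, P* ≈ 30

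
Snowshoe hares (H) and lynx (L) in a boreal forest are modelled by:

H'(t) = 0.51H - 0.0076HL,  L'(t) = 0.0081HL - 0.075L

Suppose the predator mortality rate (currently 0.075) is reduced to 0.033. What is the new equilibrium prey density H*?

H* ≈ 4.07

At the interior fixed point, setting dL/dt = 0 with L > 0 fixes H* = (predator death rate)/(HL coefficient) — independent of the other coefficients.
With the change, H* = 0.033/0.0081 = 4.07; it falls from 9.26.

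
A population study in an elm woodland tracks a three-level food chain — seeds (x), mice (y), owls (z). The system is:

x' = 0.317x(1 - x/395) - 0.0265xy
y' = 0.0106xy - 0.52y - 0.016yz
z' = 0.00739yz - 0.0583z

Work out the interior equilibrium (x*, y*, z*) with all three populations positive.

x* ≈ 134, y* ≈ 7.89, z* ≈ 56.6

From dz/dt = 0: 0.00739y* = 0.0583, so y* = 7.89.
From dx/dt = 0: 0.317(1 - x*/395) = 0.0265·7.89, giving x* = 395·(1 - 0.659) = 134.
From dy/dt = 0: 0.0106·134 - 0.52 = 0.016z*, so z* = 0.906/0.016 = 56.6.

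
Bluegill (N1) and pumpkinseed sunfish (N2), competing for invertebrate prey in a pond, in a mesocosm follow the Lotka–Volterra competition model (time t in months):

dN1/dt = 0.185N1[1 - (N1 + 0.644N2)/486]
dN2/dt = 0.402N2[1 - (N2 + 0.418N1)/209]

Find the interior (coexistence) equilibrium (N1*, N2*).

Setting both brackets to zero gives the nullclines N1 + 0.644N2 = 486 and 0.418N1 + N2 = 209.
Substituting N2 = 209 - 0.418N1 into the first: N1(1 - 0.644·0.418) = 486 - 0.644·209.
So N1* = 351/0.731 = 481, and then N2* = 209 - 0.418·481 = 8.01.

N1* ≈ 481, N2* ≈ 8.01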